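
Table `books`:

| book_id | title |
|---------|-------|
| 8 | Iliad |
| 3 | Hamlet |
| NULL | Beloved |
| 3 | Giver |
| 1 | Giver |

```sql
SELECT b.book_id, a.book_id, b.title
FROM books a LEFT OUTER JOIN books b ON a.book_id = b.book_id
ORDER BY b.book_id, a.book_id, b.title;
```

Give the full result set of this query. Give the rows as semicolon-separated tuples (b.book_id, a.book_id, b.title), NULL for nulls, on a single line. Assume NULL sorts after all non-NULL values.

LEFT JOIN keeps every row from `books a`; unmatched rows get NULL for `books b`'s columns.
Matching on a.book_id = b.book_id. A NULL in a compared column never satisfies the condition.
Matched pairs: 6; unmatched a rows kept: 1.

(1, 1, Giver); (3, 3, Giver); (3, 3, Giver); (3, 3, Hamlet); (3, 3, Hamlet); (8, 8, Iliad); (NULL, NULL, NULL)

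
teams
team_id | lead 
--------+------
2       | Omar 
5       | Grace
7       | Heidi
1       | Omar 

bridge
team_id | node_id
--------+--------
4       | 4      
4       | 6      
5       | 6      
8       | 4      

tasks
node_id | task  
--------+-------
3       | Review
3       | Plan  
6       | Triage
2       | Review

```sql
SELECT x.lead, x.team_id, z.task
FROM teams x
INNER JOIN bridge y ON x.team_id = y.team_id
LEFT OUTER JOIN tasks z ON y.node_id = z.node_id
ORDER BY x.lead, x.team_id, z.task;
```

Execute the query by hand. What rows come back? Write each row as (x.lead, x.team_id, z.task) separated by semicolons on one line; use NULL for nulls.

(Grace, 5, Triage)

Joins associate left-to-right: teams INNER JOIN bridge on team_id gives 1 intermediate row(s).
Then LEFT JOIN `tasks z` on node_id: each of those 1 rows is kept; rows whose y.node_id has no match in z get NULL for z's columns.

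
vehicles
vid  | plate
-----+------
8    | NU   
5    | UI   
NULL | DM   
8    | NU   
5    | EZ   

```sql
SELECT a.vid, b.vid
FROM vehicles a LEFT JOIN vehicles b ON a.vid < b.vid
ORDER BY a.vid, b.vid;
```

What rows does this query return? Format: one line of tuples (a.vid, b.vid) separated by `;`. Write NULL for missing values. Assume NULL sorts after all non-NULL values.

LEFT JOIN keeps every row from `vehicles a`; unmatched rows get NULL for `vehicles b`'s columns.
Matching on a.vid < b.vid. A NULL in a compared column never satisfies the condition.
Matched pairs: 4; unmatched a rows kept: 3.

(5, 8); (5, 8); (5, 8); (5, 8); (8, NULL); (8, NULL); (NULL, NULL)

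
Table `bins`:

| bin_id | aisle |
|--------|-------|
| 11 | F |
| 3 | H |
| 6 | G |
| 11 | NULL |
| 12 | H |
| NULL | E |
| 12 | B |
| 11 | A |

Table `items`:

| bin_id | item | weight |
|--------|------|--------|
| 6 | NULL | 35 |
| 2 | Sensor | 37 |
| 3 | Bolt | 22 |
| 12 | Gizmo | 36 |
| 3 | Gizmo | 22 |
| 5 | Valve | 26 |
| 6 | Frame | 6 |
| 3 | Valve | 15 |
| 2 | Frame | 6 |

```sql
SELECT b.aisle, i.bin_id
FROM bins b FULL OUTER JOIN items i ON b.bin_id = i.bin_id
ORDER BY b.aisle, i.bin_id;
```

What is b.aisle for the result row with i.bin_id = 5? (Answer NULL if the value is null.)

NULL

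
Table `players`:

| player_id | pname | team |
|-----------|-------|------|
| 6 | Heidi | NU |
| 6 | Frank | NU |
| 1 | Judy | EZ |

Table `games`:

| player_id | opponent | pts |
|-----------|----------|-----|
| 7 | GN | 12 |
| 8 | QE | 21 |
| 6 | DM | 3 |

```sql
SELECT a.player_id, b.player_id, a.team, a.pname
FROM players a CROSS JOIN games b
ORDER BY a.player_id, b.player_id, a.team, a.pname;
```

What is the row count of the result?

9

CROSS JOIN pairs every row of `players` with every row of `games`: 3 × 3 = 9 rows.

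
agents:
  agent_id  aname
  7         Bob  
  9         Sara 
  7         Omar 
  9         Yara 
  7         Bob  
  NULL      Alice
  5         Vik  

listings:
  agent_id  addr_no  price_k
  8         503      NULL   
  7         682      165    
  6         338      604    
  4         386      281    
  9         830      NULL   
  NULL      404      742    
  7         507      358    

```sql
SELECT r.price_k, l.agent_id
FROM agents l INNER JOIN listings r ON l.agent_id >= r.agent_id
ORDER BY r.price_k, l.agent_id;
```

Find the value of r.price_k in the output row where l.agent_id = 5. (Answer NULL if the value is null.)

281

INNER JOIN keeps only pairs where the ON condition holds.
Matching on l.agent_id >= r.agent_id. A NULL in a compared column never satisfies the condition.
- agent_id=7: 4 matching r row(s), so 4 row(s) emitted.
- agent_id=9: 6 matching r row(s), so 6 row(s) emitted.
- agent_id=7: 4 matching r row(s), so 4 row(s) emitted.
- agent_id=9: 6 matching r row(s), so 6 row(s) emitted.
- agent_id=7: 4 matching r row(s), so 4 row(s) emitted.
- agent_id=NULL: no matching r row, dropped.
- agent_id=5: 1 matching r row(s), so 1 row(s) emitted.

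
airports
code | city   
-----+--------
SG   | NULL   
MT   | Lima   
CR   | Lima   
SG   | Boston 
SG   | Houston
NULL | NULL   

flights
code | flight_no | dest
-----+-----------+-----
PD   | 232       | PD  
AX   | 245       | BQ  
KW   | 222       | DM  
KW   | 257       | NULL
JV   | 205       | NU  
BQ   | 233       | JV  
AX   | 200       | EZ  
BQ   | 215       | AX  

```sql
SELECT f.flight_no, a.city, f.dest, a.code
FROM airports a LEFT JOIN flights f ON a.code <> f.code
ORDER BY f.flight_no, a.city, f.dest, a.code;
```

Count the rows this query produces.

LEFT JOIN keeps every row from `airports`; unmatched rows get NULL for `flights`'s columns.
Matching on a.code <> f.code. A NULL in a compared column never satisfies the condition.
Matched pairs: 40; unmatched a rows kept: 1.
Total: 40 matched + 1 padded = 41 rows.

41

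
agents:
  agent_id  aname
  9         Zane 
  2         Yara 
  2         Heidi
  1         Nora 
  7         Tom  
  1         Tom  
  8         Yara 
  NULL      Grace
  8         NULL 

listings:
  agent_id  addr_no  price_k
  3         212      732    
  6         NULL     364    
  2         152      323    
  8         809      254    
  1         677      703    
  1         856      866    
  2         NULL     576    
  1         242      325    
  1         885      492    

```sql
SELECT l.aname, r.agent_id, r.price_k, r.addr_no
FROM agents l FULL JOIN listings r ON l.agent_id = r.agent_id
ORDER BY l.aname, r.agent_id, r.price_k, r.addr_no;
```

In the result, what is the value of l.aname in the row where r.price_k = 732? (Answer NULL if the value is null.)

FULL OUTER JOIN keeps every row from both sides; unmatched rows get NULL for the other side's columns.
Matching on l.agent_id = r.agent_id. A NULL in a compared column never satisfies the condition.
- l row (agent_id=9): no match → kept, r columns NULL.
- l row (agent_id=2): matches 2 r row(s) → 2 output row(s).
- l row (agent_id=2): matches 2 r row(s) → 2 output row(s).
- l row (agent_id=1): matches 4 r row(s) → 4 output row(s).
- l row (agent_id=7): no match → kept, r columns NULL.
- l row (agent_id=1): matches 4 r row(s) → 4 output row(s).
- l row (agent_id=8): matches 1 r row(s) → 1 output row(s).
- l row (agent_id=NULL): no match → kept, r columns NULL.
- l row (agent_id=8): matches 1 r row(s) → 1 output row(s).
- plus 2 unmatched r row(s), each kept with NULL l columns.

NULL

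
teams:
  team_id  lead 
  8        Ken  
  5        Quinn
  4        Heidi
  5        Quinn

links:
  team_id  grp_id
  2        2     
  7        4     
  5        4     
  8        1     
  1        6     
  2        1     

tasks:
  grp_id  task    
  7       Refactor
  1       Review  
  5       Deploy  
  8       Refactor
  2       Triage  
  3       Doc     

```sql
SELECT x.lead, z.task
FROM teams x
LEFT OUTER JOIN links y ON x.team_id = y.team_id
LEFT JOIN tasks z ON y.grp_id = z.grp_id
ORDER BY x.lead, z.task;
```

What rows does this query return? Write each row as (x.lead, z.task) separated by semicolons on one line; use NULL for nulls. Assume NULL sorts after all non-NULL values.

(Heidi, NULL); (Ken, Review); (Quinn, NULL); (Quinn, NULL)

Evaluate left to right. First `teams x LEFT JOIN links y` on team_id: 4 row(s).
Then LEFT JOIN `tasks z` on grp_id: each of those 4 rows is kept; rows whose y.grp_id has no match in z get NULL for z's columns.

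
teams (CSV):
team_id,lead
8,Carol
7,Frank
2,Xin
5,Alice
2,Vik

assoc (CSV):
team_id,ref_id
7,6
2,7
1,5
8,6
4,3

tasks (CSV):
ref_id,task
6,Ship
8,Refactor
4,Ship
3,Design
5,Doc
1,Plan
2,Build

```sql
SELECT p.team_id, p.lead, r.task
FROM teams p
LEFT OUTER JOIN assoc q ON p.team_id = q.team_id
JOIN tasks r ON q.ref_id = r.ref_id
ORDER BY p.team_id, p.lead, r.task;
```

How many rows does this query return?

2

Evaluate left to right. First `teams p LEFT JOIN assoc q` on team_id: 5 row(s).
Then INNER JOIN `tasks r` on ref_id: keep only rows whose q.ref_id appears in r.
Result: 2 row(s).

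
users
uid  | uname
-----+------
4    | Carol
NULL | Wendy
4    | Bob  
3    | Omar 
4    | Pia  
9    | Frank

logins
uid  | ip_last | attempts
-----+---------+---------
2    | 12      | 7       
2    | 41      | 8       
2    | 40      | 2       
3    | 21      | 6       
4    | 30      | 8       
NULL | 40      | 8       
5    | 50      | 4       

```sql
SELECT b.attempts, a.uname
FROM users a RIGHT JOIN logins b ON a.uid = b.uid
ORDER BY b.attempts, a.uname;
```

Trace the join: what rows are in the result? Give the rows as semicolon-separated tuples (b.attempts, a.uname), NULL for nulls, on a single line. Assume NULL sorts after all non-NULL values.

(2, NULL); (4, NULL); (6, Omar); (7, NULL); (8, Bob); (8, Carol); (8, Pia); (8, NULL); (8, NULL)

RIGHT JOIN keeps every row from `logins`; unmatched rows get NULL for `users`'s columns.
Matching on a.uid = b.uid. A NULL in a compared column never satisfies the condition.
Matched pairs: 4; unmatched b rows kept: 5.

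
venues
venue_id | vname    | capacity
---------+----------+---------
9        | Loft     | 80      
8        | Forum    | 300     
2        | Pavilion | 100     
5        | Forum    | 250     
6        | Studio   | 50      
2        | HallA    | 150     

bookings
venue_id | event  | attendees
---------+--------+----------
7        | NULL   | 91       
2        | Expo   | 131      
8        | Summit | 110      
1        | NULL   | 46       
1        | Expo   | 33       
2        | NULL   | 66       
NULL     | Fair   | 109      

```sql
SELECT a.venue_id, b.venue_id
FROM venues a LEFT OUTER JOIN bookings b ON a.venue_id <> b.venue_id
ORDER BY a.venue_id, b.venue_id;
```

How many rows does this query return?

LEFT JOIN keeps every row from `venues`; unmatched rows get NULL for `bookings`'s columns.
Matching on a.venue_id <> b.venue_id. A NULL in a compared column never satisfies the condition.
- a row (venue_id=9): matches 6 b row(s) → 6 output row(s).
- a row (venue_id=8): matches 5 b row(s) → 5 output row(s).
- a row (venue_id=2): matches 4 b row(s) → 4 output row(s).
- a row (venue_id=5): matches 6 b row(s) → 6 output row(s).
- a row (venue_id=6): matches 6 b row(s) → 6 output row(s).
- a row (venue_id=2): matches 4 b row(s) → 4 output row(s).
Total: 31 rows.

31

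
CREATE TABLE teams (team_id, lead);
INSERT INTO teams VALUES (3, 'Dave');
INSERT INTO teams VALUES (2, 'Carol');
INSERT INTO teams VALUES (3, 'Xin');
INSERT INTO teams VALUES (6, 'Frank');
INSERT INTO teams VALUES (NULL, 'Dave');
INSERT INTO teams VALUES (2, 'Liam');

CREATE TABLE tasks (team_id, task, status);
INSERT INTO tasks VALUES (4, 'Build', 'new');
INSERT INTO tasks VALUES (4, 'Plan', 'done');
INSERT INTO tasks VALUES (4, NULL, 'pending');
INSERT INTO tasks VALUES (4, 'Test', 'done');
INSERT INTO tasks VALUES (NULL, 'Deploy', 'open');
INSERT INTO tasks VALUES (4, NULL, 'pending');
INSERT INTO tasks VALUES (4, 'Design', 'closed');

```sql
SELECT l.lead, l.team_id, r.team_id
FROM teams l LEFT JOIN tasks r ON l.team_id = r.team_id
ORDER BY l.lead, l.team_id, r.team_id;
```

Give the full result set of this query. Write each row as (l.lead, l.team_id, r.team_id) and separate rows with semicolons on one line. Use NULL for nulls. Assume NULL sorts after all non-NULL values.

(Carol, 2, NULL); (Dave, 3, NULL); (Dave, NULL, NULL); (Frank, 6, NULL); (Liam, 2, NULL); (Xin, 3, NULL)

LEFT JOIN keeps every row from `teams`; unmatched rows get NULL for `tasks`'s columns.
Matching on l.team_id = r.team_id. A NULL in a compared column never satisfies the condition.
- l row (team_id=3): no match → kept, r columns NULL.
- l row (team_id=2): no match → kept, r columns NULL.
- l row (team_id=3): no match → kept, r columns NULL.
- l row (team_id=6): no match → kept, r columns NULL.
- l row (team_id=NULL): no match → kept, r columns NULL.
- l row (team_id=2): no match → kept, r columns NULL.
After projecting and ordering:
l.lead | l.team_id | r.team_id
Carol | 2 | NULL
Dave | 3 | NULL
Dave | NULL | NULL
Frank | 6 | NULL
Liam | 2 | NULL
Xin | 3 | NULL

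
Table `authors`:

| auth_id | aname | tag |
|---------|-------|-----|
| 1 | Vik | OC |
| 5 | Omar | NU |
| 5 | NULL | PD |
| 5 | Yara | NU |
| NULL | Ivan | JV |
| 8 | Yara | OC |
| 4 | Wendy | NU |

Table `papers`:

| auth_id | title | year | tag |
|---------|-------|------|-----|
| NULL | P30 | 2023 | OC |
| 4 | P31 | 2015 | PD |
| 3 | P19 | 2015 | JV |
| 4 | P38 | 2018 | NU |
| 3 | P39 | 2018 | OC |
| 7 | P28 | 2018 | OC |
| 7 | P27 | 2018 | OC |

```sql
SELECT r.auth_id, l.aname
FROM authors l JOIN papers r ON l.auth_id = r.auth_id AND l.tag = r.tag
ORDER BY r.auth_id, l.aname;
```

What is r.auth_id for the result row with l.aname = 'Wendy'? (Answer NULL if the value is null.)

INNER JOIN keeps only pairs where the ON condition holds.
Matching on l.auth_id = r.auth_id AND l.tag = r.tag. A NULL in a compared column never satisfies the condition.
Matched pairs: 1.

4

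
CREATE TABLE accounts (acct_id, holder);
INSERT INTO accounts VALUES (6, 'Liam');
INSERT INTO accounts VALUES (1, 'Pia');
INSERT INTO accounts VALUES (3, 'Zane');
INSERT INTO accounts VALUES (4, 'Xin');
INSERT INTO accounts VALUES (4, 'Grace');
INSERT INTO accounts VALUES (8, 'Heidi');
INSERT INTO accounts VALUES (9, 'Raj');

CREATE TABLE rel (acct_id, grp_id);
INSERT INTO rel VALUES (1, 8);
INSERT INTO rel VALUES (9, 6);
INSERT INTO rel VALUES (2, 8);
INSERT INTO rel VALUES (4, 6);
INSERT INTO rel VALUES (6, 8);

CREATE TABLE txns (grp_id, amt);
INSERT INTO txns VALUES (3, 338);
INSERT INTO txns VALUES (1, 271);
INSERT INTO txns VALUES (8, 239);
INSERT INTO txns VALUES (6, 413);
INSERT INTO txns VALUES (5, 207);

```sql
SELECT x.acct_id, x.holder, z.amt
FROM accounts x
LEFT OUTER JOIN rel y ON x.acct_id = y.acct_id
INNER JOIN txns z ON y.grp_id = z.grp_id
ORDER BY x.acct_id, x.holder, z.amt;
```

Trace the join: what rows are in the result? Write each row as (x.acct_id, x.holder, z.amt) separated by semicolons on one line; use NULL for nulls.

Step 1 — x LEFT JOIN y on acct_id → 7 row(s).
Then INNER JOIN `txns z` on grp_id: keep only rows whose y.grp_id appears in z.

(1, Pia, 239); (4, Grace, 413); (4, Xin, 413); (6, Liam, 239); (9, Raj, 413)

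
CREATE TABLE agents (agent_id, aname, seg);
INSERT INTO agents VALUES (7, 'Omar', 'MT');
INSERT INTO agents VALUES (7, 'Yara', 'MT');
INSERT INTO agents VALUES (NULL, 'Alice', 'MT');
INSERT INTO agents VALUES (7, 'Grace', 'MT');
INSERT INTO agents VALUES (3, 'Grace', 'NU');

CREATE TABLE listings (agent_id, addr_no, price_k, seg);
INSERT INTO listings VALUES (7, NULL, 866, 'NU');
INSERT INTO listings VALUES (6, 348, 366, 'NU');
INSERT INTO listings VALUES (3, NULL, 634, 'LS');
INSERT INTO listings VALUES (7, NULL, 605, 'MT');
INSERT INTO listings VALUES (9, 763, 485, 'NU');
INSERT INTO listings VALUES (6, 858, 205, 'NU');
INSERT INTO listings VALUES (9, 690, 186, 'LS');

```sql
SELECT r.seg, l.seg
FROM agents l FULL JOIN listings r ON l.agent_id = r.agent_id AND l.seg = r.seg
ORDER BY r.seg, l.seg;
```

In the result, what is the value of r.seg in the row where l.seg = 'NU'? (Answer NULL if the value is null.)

FULL OUTER JOIN keeps every row from both sides; unmatched rows get NULL for the other side's columns.
Matching on l.agent_id = r.agent_id AND l.seg = r.seg. A NULL in a compared column never satisfies the condition.
Matched pairs: 3; unmatched l rows kept: 2; unmatched r rows kept: 6.

NULL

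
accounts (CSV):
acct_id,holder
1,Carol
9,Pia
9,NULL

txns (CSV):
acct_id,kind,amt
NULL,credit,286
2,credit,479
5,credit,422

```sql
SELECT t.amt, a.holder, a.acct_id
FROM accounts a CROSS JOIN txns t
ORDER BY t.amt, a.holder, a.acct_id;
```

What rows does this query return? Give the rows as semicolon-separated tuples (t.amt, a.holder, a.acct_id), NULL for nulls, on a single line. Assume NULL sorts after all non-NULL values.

(286, Carol, 1); (286, Pia, 9); (286, NULL, 9); (422, Carol, 1); (422, Pia, 9); (422, NULL, 9); (479, Carol, 1); (479, Pia, 9); (479, NULL, 9)

CROSS JOIN pairs every row of `accounts` with every row of `txns`: 3 × 3 = 9 rows.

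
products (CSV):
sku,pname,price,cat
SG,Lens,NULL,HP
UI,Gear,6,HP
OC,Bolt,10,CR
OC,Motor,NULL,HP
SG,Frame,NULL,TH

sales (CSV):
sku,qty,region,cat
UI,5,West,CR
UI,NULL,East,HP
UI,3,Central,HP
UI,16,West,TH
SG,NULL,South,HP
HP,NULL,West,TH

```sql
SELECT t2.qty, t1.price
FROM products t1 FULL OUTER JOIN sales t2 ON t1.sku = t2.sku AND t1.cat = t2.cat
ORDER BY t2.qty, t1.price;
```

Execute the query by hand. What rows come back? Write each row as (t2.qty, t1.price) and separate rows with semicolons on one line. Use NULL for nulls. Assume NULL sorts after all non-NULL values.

FULL OUTER JOIN keeps every row from both sides; unmatched rows get NULL for the other side's columns.
Matching on t1.sku = t2.sku AND t1.cat = t2.cat.
- sku=SG, cat=HP: 1 matching t2 row(s), so 1 row(s) emitted.
- sku=UI, cat=HP: 2 matching t2 row(s), so 2 row(s) emitted.
- sku=OC, cat=CR: no t2 row matches, row kept with t2 columns NULL.
- sku=OC, cat=HP: no t2 row matches, row kept with t2 columns NULL.
- sku=SG, cat=TH: no t2 row matches, row kept with t2 columns NULL.
- 3 t2 row(s) had no t1 match → kept, t1 columns NULL.
After projecting and ordering:
t2.qty | t1.price
3 | 6
5 | NULL
16 | NULL
NULL | 6
NULL | 10
NULL | NULL
NULL | NULL
NULL | NULL
NULL | NULL

(3, 6); (5, NULL); (16, NULL); (NULL, 6); (NULL, 10); (NULL, NULL); (NULL, NULL); (NULL, NULL); (NULL, NULL)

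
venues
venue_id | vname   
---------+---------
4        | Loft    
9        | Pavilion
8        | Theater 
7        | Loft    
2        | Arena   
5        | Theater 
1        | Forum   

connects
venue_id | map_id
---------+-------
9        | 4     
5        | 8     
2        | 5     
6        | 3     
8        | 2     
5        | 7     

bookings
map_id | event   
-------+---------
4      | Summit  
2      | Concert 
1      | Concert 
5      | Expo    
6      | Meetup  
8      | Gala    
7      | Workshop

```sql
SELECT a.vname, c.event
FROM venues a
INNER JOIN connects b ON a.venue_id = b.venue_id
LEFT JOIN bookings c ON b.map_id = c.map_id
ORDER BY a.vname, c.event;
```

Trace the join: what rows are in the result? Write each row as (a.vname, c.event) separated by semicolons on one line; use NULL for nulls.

(Arena, Expo); (Pavilion, Summit); (Theater, Concert); (Theater, Gala); (Theater, Workshop)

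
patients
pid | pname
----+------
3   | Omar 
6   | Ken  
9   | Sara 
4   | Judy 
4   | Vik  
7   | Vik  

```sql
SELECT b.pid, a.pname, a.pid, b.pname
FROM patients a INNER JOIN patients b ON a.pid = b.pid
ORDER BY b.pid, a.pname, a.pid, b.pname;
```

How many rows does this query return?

8

INNER JOIN keeps only pairs where the ON condition holds.
Matching on a.pid = b.pid.
Matched pairs: 8.
Total: 8 rows.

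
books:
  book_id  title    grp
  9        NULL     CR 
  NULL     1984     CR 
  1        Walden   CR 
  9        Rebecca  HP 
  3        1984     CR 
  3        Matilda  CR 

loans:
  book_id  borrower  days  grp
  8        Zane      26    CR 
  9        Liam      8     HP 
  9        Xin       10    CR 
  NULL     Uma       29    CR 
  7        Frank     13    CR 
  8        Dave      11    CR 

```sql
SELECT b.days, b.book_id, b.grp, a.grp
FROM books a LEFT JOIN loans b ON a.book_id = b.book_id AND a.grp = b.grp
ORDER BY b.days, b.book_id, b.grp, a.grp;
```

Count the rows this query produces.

LEFT JOIN keeps every row from `books`; unmatched rows get NULL for `loans`'s columns.
Matching on a.book_id = b.book_id AND a.grp = b.grp. A NULL in a compared column never satisfies the condition.
Matched pairs: 2; unmatched a rows kept: 4.
Total: 2 matched + 4 padded = 6 rows.

6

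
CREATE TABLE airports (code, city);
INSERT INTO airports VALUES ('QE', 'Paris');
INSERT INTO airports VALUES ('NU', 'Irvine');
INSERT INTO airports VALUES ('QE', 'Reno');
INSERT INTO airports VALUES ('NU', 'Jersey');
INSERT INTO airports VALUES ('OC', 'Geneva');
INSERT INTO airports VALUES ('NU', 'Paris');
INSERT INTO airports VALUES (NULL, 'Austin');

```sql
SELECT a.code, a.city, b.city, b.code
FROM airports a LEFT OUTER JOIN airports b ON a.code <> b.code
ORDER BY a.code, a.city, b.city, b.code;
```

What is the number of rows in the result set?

23

LEFT JOIN keeps every row from `airports a`; unmatched rows get NULL for `airports b`'s columns.
Matching on a.code <> b.code. A NULL in a compared column never satisfies the condition.
Matched pairs: 22; unmatched a rows kept: 1.
Total: 22 matched + 1 padded = 23 rows.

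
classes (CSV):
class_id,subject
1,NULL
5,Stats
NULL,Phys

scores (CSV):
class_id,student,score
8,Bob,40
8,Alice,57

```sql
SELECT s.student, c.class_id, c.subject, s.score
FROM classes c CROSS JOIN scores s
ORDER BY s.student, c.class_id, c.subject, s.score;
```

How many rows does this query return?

CROSS JOIN pairs every row of `classes` with every row of `scores`: 3 × 2 = 6 rows.

6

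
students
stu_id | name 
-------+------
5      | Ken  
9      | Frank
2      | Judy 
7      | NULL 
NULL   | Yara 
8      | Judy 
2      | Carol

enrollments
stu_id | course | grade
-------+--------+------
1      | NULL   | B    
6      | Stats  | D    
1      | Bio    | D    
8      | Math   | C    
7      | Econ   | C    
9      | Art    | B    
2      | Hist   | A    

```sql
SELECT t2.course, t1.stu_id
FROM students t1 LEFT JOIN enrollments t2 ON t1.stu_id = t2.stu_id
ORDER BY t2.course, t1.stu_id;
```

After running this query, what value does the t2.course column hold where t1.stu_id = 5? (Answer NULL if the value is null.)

NULL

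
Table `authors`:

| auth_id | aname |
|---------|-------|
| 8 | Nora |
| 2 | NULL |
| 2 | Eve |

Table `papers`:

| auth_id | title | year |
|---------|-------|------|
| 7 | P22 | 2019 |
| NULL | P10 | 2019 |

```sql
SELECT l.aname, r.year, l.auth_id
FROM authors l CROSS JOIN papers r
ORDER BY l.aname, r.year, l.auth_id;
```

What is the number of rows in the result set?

CROSS JOIN pairs every row of `authors` with every row of `papers`: 3 × 2 = 6 rows.

6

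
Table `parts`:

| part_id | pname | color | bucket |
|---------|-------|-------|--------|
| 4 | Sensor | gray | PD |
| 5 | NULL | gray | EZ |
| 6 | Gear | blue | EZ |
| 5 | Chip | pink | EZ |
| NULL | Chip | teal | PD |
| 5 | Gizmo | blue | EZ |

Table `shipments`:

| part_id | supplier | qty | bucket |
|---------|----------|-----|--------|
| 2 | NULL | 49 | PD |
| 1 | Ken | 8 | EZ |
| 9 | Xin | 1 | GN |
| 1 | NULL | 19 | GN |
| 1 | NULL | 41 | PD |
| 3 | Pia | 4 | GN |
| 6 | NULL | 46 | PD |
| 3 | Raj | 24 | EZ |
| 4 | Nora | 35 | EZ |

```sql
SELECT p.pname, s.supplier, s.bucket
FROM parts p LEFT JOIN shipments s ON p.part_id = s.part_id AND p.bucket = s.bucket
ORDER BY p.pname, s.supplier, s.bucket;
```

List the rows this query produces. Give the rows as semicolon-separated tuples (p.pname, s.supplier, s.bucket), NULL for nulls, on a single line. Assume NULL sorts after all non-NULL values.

(Chip, NULL, NULL); (Chip, NULL, NULL); (Gear, NULL, NULL); (Gizmo, NULL, NULL); (Sensor, NULL, NULL); (NULL, NULL, NULL)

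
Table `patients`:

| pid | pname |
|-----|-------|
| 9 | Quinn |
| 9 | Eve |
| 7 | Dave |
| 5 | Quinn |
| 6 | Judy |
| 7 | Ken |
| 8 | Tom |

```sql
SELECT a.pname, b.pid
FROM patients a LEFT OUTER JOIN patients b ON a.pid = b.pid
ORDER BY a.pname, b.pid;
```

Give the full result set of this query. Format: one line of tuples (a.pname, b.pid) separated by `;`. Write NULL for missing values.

LEFT JOIN keeps every row from `patients a`; unmatched rows get NULL for `patients b`'s columns.
Matching on a.pid = b.pid.
- a (pid=9) pairs with 2 row(s) of b.
- a (pid=9) pairs with 2 row(s) of b.
- a (pid=7) pairs with 2 row(s) of b.
- a (pid=5) pairs with 1 row(s) of b.
- a (pid=6) pairs with 1 row(s) of b.
- a (pid=7) pairs with 2 row(s) of b.
- a (pid=8) pairs with 1 row(s) of b.

(Dave, 7); (Dave, 7); (Eve, 9); (Eve, 9); (Judy, 6); (Ken, 7); (Ken, 7); (Quinn, 5); (Quinn, 9); (Quinn, 9); (Tom, 8)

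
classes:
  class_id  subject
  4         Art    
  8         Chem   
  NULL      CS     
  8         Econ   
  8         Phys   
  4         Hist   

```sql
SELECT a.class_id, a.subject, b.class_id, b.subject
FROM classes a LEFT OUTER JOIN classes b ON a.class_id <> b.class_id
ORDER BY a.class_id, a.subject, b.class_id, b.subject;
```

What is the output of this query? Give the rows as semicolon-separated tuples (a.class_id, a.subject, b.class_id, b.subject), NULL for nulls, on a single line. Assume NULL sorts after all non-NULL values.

LEFT JOIN keeps every row from `classes a`; unmatched rows get NULL for `classes b`'s columns.
Matching on a.class_id <> b.class_id. A NULL in a compared column never satisfies the condition.
- a (class_id=4) pairs with 3 row(s) of b.
- a (class_id=8) pairs with 2 row(s) of b.
- a (class_id=NULL) has no partner → padded with NULL.
- a (class_id=8) pairs with 2 row(s) of b.
- a (class_id=8) pairs with 2 row(s) of b.
- a (class_id=4) pairs with 3 row(s) of b.

(4, Art, 8, Chem); (4, Art, 8, Econ); (4, Art, 8, Phys); (4, Hist, 8, Chem); (4, Hist, 8, Econ); (4, Hist, 8, Phys); (8, Chem, 4, Art); (8, Chem, 4, Hist); (8, Econ, 4, Art); (8, Econ, 4, Hist); (8, Phys, 4, Art); (8, Phys, 4, Hist); (NULL, CS, NULL, NULL)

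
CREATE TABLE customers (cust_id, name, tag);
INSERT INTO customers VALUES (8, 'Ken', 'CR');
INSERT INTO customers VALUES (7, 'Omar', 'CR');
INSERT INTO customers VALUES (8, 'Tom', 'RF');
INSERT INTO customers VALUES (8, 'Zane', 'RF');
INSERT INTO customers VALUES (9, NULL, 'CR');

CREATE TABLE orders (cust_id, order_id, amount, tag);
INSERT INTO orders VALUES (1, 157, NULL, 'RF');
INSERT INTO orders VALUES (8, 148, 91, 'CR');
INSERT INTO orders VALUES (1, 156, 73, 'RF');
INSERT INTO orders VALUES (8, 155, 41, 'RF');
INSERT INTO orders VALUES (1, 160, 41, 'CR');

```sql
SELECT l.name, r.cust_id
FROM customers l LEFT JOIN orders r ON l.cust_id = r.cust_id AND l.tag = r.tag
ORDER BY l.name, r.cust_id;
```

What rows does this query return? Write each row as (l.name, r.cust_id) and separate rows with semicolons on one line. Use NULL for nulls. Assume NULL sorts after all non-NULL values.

LEFT JOIN keeps every row from `customers`; unmatched rows get NULL for `orders`'s columns.
Matching on l.cust_id = r.cust_id AND l.tag = r.tag.
Matched pairs: 3; unmatched l rows kept: 2.

(Ken, 8); (Omar, NULL); (Tom, 8); (Zane, 8); (NULL, NULL)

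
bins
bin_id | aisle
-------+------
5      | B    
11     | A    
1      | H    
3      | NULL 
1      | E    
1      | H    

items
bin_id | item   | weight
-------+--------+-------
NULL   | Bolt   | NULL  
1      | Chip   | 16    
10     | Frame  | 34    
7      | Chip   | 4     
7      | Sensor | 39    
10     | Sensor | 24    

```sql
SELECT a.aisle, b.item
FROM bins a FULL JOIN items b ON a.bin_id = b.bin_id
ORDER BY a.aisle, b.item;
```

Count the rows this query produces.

11

FULL OUTER JOIN keeps every row from both sides; unmatched rows get NULL for the other side's columns.
Matching on a.bin_id = b.bin_id. A NULL in a compared column never satisfies the condition.
Matched pairs: 3; unmatched a rows kept: 3; unmatched b rows kept: 5.
Total: 3 matched + 8 padded = 11 rows.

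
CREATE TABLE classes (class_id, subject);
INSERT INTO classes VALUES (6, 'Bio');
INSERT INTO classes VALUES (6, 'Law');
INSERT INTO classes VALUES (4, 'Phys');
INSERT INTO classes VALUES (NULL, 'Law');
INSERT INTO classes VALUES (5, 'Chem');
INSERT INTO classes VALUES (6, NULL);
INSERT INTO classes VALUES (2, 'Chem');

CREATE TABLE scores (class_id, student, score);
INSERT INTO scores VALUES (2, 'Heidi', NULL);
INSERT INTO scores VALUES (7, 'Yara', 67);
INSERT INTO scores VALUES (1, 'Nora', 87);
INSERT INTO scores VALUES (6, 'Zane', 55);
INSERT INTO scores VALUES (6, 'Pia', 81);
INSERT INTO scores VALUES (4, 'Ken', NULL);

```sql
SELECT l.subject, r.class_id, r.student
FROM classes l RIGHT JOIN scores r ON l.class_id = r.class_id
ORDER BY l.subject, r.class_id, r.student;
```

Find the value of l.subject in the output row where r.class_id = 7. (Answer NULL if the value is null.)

NULL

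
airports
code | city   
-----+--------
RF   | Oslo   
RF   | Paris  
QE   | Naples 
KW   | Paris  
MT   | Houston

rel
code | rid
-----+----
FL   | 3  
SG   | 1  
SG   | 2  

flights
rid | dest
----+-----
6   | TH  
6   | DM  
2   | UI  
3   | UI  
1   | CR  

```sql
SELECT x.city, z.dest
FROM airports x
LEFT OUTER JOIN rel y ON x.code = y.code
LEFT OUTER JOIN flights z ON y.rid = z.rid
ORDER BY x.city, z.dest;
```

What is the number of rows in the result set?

Step 1 — x LEFT JOIN y on code → 5 row(s).
Then LEFT JOIN `flights z` on rid: each of those 5 rows is kept; rows whose y.rid has no match in z get NULL for z's columns.
Result: 5 row(s).

5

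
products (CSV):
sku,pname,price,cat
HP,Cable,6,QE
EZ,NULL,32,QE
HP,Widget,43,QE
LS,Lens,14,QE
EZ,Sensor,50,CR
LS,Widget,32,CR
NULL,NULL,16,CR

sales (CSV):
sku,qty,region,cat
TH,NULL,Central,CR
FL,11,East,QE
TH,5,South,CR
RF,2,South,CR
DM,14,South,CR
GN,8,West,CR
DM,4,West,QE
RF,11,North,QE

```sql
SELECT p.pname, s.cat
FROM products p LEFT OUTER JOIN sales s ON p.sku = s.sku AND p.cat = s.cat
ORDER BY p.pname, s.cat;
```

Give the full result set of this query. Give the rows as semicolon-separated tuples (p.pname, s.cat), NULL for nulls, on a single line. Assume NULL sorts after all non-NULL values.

LEFT JOIN keeps every row from `products`; unmatched rows get NULL for `sales`'s columns.
Matching on p.sku = s.sku AND p.cat = s.cat. A NULL in a compared column never satisfies the condition.
- p (sku=HP, cat=QE) has no partner → padded with NULL.
- p (sku=EZ, cat=QE) has no partner → padded with NULL.
- p (sku=HP, cat=QE) has no partner → padded with NULL.
- p (sku=LS, cat=QE) has no partner → padded with NULL.
- p (sku=EZ, cat=CR) has no partner → padded with NULL.
- p (sku=LS, cat=CR) has no partner → padded with NULL.
- p (sku=NULL, cat=CR) has no partner → padded with NULL.
After projecting and ordering:
p.pname | s.cat
Cable | NULL
Lens | NULL
Sensor | NULL
Widget | NULL
Widget | NULL
NULL | NULL
NULL | NULL

(Cable, NULL); (Lens, NULL); (Sensor, NULL); (Widget, NULL); (Widget, NULL); (NULL, NULL); (NULL, NULL)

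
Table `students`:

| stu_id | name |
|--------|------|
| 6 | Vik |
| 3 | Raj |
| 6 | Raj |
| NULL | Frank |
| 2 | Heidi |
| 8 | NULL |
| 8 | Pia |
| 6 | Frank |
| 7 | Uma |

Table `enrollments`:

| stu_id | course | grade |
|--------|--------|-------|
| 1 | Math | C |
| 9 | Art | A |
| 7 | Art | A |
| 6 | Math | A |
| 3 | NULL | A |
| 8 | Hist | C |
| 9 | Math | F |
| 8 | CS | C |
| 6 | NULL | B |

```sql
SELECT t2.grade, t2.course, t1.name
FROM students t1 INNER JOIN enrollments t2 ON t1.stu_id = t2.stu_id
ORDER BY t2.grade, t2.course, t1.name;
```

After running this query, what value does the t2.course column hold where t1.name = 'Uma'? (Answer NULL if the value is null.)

INNER JOIN keeps only pairs where the ON condition holds.
Matching on t1.stu_id = t2.stu_id. A NULL in a compared column never satisfies the condition.
- stu_id=6: 2 matching t2 row(s), so 2 row(s) emitted.
- stu_id=3: 1 matching t2 row(s), so 1 row(s) emitted.
- stu_id=6: 2 matching t2 row(s), so 2 row(s) emitted.
- stu_id=NULL: no matching t2 row, dropped.
- stu_id=2: no matching t2 row, dropped.
- stu_id=8: 2 matching t2 row(s), so 2 row(s) emitted.
- stu_id=8: 2 matching t2 row(s), so 2 row(s) emitted.
- stu_id=6: 2 matching t2 row(s), so 2 row(s) emitted.
- stu_id=7: 1 matching t2 row(s), so 1 row(s) emitted.

Art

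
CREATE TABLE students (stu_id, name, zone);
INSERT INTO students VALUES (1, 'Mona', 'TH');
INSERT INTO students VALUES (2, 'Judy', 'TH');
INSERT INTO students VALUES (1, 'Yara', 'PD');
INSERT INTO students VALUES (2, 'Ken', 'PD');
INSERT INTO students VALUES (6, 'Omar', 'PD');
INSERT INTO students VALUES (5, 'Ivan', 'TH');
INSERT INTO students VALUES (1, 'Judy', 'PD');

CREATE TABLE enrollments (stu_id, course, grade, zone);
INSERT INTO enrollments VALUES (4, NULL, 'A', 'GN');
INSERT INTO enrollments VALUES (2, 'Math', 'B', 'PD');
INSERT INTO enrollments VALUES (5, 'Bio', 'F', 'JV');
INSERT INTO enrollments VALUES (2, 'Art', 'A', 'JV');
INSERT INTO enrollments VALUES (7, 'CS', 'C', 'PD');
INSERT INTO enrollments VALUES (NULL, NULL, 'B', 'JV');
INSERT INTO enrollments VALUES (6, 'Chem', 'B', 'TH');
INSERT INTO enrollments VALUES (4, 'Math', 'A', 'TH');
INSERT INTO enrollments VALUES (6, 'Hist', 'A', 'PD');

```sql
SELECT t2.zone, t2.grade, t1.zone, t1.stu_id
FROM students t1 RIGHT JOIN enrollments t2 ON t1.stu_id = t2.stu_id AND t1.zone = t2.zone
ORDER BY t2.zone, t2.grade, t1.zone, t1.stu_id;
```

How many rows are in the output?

RIGHT JOIN keeps every row from `enrollments`; unmatched rows get NULL for `students`'s columns.
Matching on t1.stu_id = t2.stu_id AND t1.zone = t2.zone. A NULL in a compared column never satisfies the condition.
- stu_id=1, zone=TH: no matching t2 row.
- stu_id=2, zone=TH: no matching t2 row.
- stu_id=1, zone=PD: no matching t2 row.
- stu_id=2, zone=PD: 1 matching t2 row(s), so 1 row(s) emitted.
- stu_id=6, zone=PD: 1 matching t2 row(s), so 1 row(s) emitted.
- stu_id=5, zone=TH: no matching t2 row.
- stu_id=1, zone=PD: no matching t2 row.
- 7 row(s) from t2 found no t1 partner → padded with NULL.
Total: 2 matched + 7 padded = 9 rows.

9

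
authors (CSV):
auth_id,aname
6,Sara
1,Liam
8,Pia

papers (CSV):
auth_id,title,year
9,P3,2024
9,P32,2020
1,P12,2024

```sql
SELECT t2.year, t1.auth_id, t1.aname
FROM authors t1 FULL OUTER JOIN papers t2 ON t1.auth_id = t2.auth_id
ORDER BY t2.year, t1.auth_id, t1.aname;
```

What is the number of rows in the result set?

5

FULL OUTER JOIN keeps every row from both sides; unmatched rows get NULL for the other side's columns.
Matching on t1.auth_id = t2.auth_id.
- t1[0] auth_id=6 → no match; kept with NULLs on the t2 side.
- t1[1] auth_id=1 → 1 match(es) in t2 → 1 row(s).
- t1[2] auth_id=8 → no match; kept with NULLs on the t2 side.
- 2 t2 row(s) had no t1 match → kept, t1 columns NULL.
Total: 1 matched + 4 padded = 5 rows.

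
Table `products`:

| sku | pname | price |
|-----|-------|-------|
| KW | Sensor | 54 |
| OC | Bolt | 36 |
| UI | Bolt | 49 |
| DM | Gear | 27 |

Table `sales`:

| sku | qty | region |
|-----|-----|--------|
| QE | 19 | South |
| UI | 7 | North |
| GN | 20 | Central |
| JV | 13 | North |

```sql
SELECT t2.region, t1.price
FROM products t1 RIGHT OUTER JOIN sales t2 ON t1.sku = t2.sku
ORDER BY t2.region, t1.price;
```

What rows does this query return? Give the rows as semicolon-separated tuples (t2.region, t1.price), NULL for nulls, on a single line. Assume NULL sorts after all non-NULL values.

(Central, NULL); (North, 49); (North, NULL); (South, NULL)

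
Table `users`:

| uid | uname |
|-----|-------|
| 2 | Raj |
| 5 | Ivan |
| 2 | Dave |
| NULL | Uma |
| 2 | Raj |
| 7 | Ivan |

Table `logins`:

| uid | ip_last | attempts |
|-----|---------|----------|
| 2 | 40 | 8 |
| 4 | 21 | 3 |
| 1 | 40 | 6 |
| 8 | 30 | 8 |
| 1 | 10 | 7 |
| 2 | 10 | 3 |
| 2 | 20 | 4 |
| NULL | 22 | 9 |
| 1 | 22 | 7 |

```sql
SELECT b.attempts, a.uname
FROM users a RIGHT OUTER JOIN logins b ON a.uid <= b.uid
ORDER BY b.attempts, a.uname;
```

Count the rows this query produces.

RIGHT JOIN keeps every row from `logins`; unmatched rows get NULL for `users`'s columns.
Matching on a.uid <= b.uid. A NULL in a compared column never satisfies the condition.
- uid=2: 5 matching b row(s), so 5 row(s) emitted.
- uid=5: 1 matching b row(s), so 1 row(s) emitted.
- uid=2: 5 matching b row(s), so 5 row(s) emitted.
- uid=NULL: no matching b row.
- uid=2: 5 matching b row(s), so 5 row(s) emitted.
- uid=7: 1 matching b row(s), so 1 row(s) emitted.
- plus 4 unmatched b row(s), each kept with NULL a columns.
Total: 17 matched + 4 padded = 21 rows.

21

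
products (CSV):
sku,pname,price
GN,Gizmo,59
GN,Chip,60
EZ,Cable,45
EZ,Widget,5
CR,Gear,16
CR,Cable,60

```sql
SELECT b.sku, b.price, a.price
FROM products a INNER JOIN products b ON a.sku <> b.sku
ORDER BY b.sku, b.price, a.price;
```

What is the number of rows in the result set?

24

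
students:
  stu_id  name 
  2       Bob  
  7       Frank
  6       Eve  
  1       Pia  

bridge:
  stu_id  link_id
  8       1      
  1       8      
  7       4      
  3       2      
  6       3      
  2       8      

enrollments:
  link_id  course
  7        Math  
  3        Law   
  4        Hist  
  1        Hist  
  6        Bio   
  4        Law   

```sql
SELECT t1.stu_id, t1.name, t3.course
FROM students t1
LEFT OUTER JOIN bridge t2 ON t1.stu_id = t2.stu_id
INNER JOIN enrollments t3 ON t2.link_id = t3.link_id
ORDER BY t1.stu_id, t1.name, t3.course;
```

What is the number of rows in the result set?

Evaluate left to right. First `students t1 LEFT JOIN bridge t2` on stu_id: 4 row(s).
Then INNER JOIN `enrollments t3` on link_id: keep only rows whose t2.link_id appears in t3.
Result: 3 row(s).

3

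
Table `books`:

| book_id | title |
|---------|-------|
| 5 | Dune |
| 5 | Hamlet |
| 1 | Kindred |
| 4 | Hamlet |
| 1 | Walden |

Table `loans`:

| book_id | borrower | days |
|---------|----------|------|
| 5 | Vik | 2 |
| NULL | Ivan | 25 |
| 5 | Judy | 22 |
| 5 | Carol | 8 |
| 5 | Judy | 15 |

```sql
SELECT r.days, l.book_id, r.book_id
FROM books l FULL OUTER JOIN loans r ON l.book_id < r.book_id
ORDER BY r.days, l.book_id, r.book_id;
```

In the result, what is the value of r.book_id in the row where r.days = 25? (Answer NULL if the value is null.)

NULL

FULL OUTER JOIN keeps every row from both sides; unmatched rows get NULL for the other side's columns.
Matching on l.book_id < r.book_id. A NULL in a compared column never satisfies the condition.
- l row (book_id=5): no match → kept, r columns NULL.
- l row (book_id=5): no match → kept, r columns NULL.
- l row (book_id=1): matches 4 r row(s) → 4 output row(s).
- l row (book_id=4): matches 4 r row(s) → 4 output row(s).
- l row (book_id=1): matches 4 r row(s) → 4 output row(s).
- 1 row(s) from r found no l partner → padded with NULL.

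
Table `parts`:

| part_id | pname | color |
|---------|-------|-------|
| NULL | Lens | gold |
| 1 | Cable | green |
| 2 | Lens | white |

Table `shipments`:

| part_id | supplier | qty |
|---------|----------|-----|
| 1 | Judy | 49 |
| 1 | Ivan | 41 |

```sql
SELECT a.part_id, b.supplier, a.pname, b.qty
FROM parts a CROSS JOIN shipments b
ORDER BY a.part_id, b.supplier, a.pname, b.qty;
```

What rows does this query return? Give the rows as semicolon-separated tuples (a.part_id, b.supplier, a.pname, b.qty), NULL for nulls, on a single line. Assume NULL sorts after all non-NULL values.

CROSS JOIN pairs every row of `parts` with every row of `shipments`: 3 × 2 = 6 rows.
After projecting and ordering:
a.part_id | b.supplier | a.pname | b.qty
1 | Ivan | Cable | 41
1 | Judy | Cable | 49
2 | Ivan | Lens | 41
2 | Judy | Lens | 49
NULL | Ivan | Lens | 41
NULL | Judy | Lens | 49

(1, Ivan, Cable, 41); (1, Judy, Cable, 49); (2, Ivan, Lens, 41); (2, Judy, Lens, 49); (NULL, Ivan, Lens, 41); (NULL, Judy, Lens, 49)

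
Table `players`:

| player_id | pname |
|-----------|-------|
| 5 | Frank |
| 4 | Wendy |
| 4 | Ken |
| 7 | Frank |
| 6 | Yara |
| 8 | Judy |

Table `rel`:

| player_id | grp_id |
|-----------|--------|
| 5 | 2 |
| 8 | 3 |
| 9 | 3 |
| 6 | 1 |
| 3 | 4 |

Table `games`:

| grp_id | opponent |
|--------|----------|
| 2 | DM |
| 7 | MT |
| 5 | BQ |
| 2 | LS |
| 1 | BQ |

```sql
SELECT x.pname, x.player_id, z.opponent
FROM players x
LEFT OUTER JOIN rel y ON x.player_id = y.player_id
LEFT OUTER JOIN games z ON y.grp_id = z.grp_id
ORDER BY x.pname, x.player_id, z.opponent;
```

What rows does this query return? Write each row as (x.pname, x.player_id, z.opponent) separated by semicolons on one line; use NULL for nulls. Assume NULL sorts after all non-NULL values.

Evaluate left to right. First `players x LEFT JOIN rel y` on player_id: 6 row(s).
Then LEFT JOIN `games z` on grp_id: each of those 6 rows is kept; rows whose y.grp_id has no match in z get NULL for z's columns.

(Frank, 5, DM); (Frank, 5, LS); (Frank, 7, NULL); (Judy, 8, NULL); (Ken, 4, NULL); (Wendy, 4, NULL); (Yara, 6, BQ)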